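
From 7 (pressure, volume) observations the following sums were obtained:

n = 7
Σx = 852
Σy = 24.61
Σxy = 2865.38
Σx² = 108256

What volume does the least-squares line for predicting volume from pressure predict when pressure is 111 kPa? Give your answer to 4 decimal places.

Sxx = Σx² − (Σx)²/n = 108256 − 103700.571429 = 4555.428571
Sxy = Σxy − (Σx)(Σy)/n = 2865.38 − 2995.388571 = -130.008571
b = Sxy/Sxx = -130.008571/4555.428571 = -0.028539
a = ȳ − b·x̄ = 3.515714 − (-0.028539)·121.714286 = 6.989350
ŷ(111) = a + b·111 = 6.989350 + (-0.028539)·111 = 3.821492

3.8215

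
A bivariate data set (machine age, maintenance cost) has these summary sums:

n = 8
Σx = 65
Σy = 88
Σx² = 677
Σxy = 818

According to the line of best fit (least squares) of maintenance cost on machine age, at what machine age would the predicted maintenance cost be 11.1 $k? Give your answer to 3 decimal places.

Sxx = Σx² − (Σx)²/n = 677 − 528.125 = 148.875
Sxy = Σxy − (Σx)(Σy)/n = 818 − 715 = 103
b = Sxy/Sxx = 103/148.875 = 0.691856
a = ȳ − b·x̄ = 11 − 0.691856·8.125 = 5.378673
Set a + b·x = 11.1: x = (11.1 − 5.378673) / 0.691856 = 8.269539

8.270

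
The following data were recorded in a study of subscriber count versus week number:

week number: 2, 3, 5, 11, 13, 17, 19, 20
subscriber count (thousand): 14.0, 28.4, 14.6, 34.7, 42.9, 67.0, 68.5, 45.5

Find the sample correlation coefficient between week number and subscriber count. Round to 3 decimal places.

0.875

n = 8, Σx = 90, Σy = 315.6, Σxy = 4476.1, Σx² = 1378, Σy² = 15511.72
Sxx = Σx² − (Σx)²/n = 1378 − 1012.5 = 365.5
Sxy = Σxy − (Σx)(Σy)/n = 4476.1 − 3550.5 = 925.6
Syy = Σy² − (Σy)²/n = 15511.72 − 12450.42 = 3061.3
r = Sxy/√(Sxx·Syy) = 925.6/√(1118905.15) = 925.6/1057.783130 = 0.875038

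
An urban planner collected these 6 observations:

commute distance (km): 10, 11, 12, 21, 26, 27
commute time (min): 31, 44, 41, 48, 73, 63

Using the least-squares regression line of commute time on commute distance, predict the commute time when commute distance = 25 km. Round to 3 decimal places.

62.850

n = 6, Σx = 107, Σy = 300, Σxy = 5893, Σx² = 2211
Sxx = Σx² − (Σx)²/n = 2211 − 1908.166667 = 302.833333
Sxy = Σxy − (Σx)(Σy)/n = 5893 − 5350 = 543
b = Sxy/Sxx = 543/302.833333 = 1.793065
a = ȳ − b·x̄ = 50 − 1.793065·17.833333 = 18.023665
ŷ(25) = a + b·25 = 18.023665 + 1.793065·25 = 62.850303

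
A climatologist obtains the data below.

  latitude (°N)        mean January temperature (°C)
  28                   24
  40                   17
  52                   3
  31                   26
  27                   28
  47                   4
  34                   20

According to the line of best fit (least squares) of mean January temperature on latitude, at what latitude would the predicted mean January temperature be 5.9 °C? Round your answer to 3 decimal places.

48.208

n = 7, Σx = 259, Σy = 122, Σxy = 3938, Σx² = 10143
Sxx = Σx² − (Σx)²/n = 10143 − 9583 = 560
Sxy = Σxy − (Σx)(Σy)/n = 3938 − 4514 = -576
b = Sxy/Sxx = -576/560 = -1.028571
a = ȳ − b·x̄ = 17.428571 − (-1.028571)·37 = 55.485714
Set a + b·x = 5.9: x = (5.9 − 55.485714) / (-1.028571) = 48.208333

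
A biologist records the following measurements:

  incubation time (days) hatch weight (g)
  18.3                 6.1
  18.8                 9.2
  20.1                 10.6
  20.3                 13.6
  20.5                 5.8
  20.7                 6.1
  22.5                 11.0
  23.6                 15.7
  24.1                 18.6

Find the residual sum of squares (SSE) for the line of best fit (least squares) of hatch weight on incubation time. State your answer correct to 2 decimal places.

n = 9, Σx = 188.9, Σy = 96.7, Σxy = 2085.18, Σx² = 3997.19, Σy² = 1203.47
Sxx = Σx² − (Σx)²/n = 3997.19 − 3964.801111 = 32.388889
Sxy = Σxy − (Σx)(Σy)/n = 2085.18 − 2029.625556 = 55.554444
Syy = Σy² − (Σy)²/n = 1203.47 − 1038.987778 = 164.482222
b = Sxy/Sxx = 55.554444/32.388889 = 1.715232
SSE = Syy − b·Sxy = 164.482222 − 1.715232·55.554444 = 69.193486

69.19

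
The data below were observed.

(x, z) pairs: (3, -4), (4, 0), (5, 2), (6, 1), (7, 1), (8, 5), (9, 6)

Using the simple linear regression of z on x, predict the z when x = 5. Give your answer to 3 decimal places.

n = 7, Σx = 42, Σy = 11, Σxy = 105, Σx² = 280
Sxx = Σx² − (Σx)²/n = 280 − 252 = 28
Sxy = Σxy − (Σx)(Σy)/n = 105 − 66 = 39
b = Sxy/Sxx = 39/28 = 1.392857
a = ȳ − b·x̄ = 1.571429 − 1.392857·6 = -6.785714
ŷ(5) = a + b·5 = -6.785714 + 1.392857·5 = 0.178571

0.179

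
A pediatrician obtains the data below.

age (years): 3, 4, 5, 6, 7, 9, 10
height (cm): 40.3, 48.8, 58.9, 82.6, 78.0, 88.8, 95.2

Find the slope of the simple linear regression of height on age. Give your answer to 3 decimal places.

n = 7, Σx = 44, Σy = 492.6, Σxy = 3403.4, Σx² = 316
Sxx = Σx² − (Σx)²/n = 316 − 276.571429 = 39.428571
Sxy = Σxy − (Σx)(Σy)/n = 3403.4 − 3096.342857 = 307.057143
b = Sxy/Sxx = 307.057143/39.428571 = 7.787681

7.788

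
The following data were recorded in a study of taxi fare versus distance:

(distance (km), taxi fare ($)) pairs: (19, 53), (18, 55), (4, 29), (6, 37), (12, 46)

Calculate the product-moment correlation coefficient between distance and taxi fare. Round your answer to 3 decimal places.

0.977

n = 5, Σx = 59, Σy = 220, Σxy = 2887, Σx² = 881, Σy² = 10160
Sxx = Σx² − (Σx)²/n = 881 − 696.2 = 184.8
Sxy = Σxy − (Σx)(Σy)/n = 2887 − 2596 = 291
Syy = Σy² − (Σy)²/n = 10160 − 9680 = 480
r = Sxy/√(Sxx·Syy) = 291/√(88704) = 291/297.832168 = 0.977060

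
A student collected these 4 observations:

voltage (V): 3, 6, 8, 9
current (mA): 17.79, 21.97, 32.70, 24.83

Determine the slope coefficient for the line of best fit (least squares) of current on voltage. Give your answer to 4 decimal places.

1.8036

n = 4, Σx = 26, Σy = 97.29, Σxy = 670.26, Σx² = 190
Sxx = Σx² − (Σx)²/n = 190 − 169 = 21
Sxy = Σxy − (Σx)(Σy)/n = 670.26 − 632.385 = 37.875
b = Sxy/Sxx = 37.875/21 = 1.803571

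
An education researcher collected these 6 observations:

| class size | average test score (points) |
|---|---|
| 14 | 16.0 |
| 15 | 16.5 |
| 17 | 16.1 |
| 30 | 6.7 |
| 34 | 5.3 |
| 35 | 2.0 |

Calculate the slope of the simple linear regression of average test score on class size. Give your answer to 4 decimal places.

-0.6500

n = 6, Σx = 145, Σy = 62.6, Σxy = 1196.4, Σx² = 3991
Sxx = Σx² − (Σx)²/n = 3991 − 3504.166667 = 486.833333
Sxy = Σxy − (Σx)(Σy)/n = 1196.4 − 1512.833333 = -316.433333
b = Sxy/Sxx = -316.433333/486.833333 = -0.649983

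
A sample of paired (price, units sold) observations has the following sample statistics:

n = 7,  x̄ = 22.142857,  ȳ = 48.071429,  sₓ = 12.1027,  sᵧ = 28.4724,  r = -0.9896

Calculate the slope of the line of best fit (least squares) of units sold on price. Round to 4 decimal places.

-2.3281

b = r · sᵧ/sₓ = -0.9896 · 28.4724/12.1027 = -2.328099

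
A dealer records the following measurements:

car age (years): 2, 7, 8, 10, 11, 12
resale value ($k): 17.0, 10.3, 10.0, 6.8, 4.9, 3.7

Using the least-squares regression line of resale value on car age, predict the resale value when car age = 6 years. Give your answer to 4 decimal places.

11.8821

n = 6, Σx = 50, Σy = 52.7, Σxy = 352.4, Σx² = 482
Sxx = Σx² − (Σx)²/n = 482 − 416.666667 = 65.333333
Sxy = Σxy − (Σx)(Σy)/n = 352.4 − 439.166667 = -86.766667
b = Sxy/Sxx = -86.766667/65.333333 = -1.328061
a = ȳ − b·x̄ = 8.783333 − (-1.328061)·8.333333 = 19.850510
ŷ(6) = a + b·6 = 19.850510 + (-1.328061)·6 = 11.882143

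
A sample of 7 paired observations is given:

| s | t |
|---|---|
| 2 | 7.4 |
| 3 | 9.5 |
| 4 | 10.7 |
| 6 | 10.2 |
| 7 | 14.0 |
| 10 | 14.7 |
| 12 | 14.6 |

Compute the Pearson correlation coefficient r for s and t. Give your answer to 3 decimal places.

n = 7, Σx = 44, Σy = 81.1, Σxy = 567.5, Σx² = 358, Σy² = 988.79
Sxx = Σx² − (Σx)²/n = 358 − 276.571429 = 81.428571
Sxy = Σxy − (Σx)(Σy)/n = 567.5 − 509.771429 = 57.728571
Syy = Σy² − (Σy)²/n = 988.79 − 939.601429 = 49.188571
r = Sxy/√(Sxx·Syy) = 57.728571/√(4005.355102) = 57.728571/63.287875 = 0.912158

0.912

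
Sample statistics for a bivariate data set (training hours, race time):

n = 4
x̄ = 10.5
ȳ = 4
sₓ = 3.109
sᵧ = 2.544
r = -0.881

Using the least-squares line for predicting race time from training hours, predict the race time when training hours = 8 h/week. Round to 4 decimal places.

5.8022

b = r · sᵧ/sₓ = -0.881 · 2.544/3.109 = -0.720895
a = ȳ − b·x̄ = 4 − (-0.720895)·10.5 = 11.569402
ŷ(8) = a + b·8 = 11.569402 + (-0.720895)·8 = 5.802239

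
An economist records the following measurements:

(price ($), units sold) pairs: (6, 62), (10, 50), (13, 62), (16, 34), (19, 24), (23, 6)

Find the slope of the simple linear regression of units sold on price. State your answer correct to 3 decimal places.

n = 6, Σx = 87, Σy = 238, Σxy = 2816, Σx² = 1451
Sxx = Σx² − (Σx)²/n = 1451 − 1261.5 = 189.5
Sxy = Σxy − (Σx)(Σy)/n = 2816 − 3451 = -635
b = Sxy/Sxx = -635/189.5 = -3.350923

-3.351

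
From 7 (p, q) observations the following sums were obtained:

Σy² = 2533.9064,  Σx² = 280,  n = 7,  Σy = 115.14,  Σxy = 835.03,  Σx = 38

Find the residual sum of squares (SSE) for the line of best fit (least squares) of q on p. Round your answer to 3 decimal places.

41.852

Sxx = Σx² − (Σx)²/n = 280 − 206.285714 = 73.714286
Sxy = Σxy − (Σx)(Σy)/n = 835.03 − 625.045714 = 209.984286
Syy = Σy² − (Σy)²/n = 2533.9064 − 1893.888514 = 640.017886
b = Sxy/Sxx = 209.984286/73.714286 = 2.848624
SSE = Syy − b·Sxy = 640.017886 − 2.848624·209.984286 = 41.851603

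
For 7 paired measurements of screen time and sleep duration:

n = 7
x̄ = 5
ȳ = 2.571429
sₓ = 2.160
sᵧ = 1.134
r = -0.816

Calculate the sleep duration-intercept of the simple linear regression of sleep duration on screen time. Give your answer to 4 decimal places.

4.7134

b = r · sᵧ/sₓ = -0.816 · 1.134/2.16 = -0.4284
a = ȳ − b·x̄ = 2.571429 − (-0.4284)·5 = 4.713429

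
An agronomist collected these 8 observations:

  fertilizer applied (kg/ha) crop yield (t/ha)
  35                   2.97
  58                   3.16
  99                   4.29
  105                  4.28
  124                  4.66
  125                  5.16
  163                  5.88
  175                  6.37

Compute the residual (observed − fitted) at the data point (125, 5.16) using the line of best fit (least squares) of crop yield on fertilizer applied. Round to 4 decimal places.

0.2048

n = 8, Σx = 884, Σy = 36.77, Σxy = 4457.37, Σx² = 113610
Sxx = Σx² − (Σx)²/n = 113610 − 97682 = 15928
Sxy = Σxy − (Σx)(Σy)/n = 4457.37 − 4063.085 = 394.285
b = Sxy/Sxx = 394.285/15928 = 0.024754
a = ȳ − b·x̄ = 4.59625 − 0.024754·110.5 = 1.860910
ŷ(125) = 1.860910 + 0.024754·125 = 4.955186
residual = y − ŷ = 5.16 − 4.955186 = 0.204814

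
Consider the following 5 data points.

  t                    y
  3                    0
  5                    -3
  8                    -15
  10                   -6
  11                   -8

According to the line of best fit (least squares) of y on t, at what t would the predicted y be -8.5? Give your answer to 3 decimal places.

9.455

n = 5, Σx = 37, Σy = -32, Σxy = -283, Σx² = 319
Sxx = Σx² − (Σx)²/n = 319 − 273.8 = 45.2
Sxy = Σxy − (Σx)(Σy)/n = -283 − (-236.8) = -46.2
b = Sxy/Sxx = -46.2/45.2 = -1.022124
a = ȳ − b·x̄ = -6.4 − (-1.022124)·7.4 = 1.163717
Set a + b·x = -8.5: x = (-8.5 − 1.163717) / (-1.022124) = 9.454545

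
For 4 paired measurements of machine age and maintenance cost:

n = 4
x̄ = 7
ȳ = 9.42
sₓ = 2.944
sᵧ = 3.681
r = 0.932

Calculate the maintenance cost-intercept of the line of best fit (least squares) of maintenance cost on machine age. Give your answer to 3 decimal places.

1.263

b = r · sᵧ/sₓ = 0.932 · 3.681/2.944 = 1.165317
a = ȳ − b·x̄ = 9.42 − 1.165317·7 = 1.262784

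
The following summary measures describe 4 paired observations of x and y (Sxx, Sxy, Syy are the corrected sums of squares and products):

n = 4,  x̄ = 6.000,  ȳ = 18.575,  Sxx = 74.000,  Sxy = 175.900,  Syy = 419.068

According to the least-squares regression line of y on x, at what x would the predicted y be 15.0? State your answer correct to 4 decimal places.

b = Sxy/Sxx = 175.9/74 = 2.377027
a = ȳ − b·x̄ = 18.575 − 2.377027·6 = 4.312838
Set a + b·x = 15.0: x = (15.0 − 4.312838) / 2.377027 = 4.496020

4.4960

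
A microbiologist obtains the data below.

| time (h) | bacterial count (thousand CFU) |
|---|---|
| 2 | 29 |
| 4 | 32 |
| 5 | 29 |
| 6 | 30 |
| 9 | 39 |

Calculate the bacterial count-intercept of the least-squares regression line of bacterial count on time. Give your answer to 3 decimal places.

n = 5, Σx = 26, Σy = 159, Σxy = 862, Σx² = 162
Sxx = Σx² − (Σx)²/n = 162 − 135.2 = 26.8
Sxy = Σxy − (Σx)(Σy)/n = 862 − 826.8 = 35.2
b = Sxy/Sxx = 35.2/26.8 = 1.313433
a = ȳ − b·x̄ = 31.8 − 1.313433·5.2 = 24.970149

24.970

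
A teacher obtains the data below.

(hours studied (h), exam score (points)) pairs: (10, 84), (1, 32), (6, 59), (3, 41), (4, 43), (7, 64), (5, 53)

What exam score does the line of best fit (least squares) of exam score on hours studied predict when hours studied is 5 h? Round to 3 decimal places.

52.871

n = 7, Σx = 36, Σy = 376, Σxy = 2234, Σx² = 236
Sxx = Σx² − (Σx)²/n = 236 − 185.142857 = 50.857143
Sxy = Σxy − (Σx)(Σy)/n = 2234 − 1933.714286 = 300.285714
b = Sxy/Sxx = 300.285714/50.857143 = 5.904494
a = ȳ − b·x̄ = 53.714286 − 5.904494·5.142857 = 23.348315
ŷ(5) = a + b·5 = 23.348315 + 5.904494·5 = 52.870787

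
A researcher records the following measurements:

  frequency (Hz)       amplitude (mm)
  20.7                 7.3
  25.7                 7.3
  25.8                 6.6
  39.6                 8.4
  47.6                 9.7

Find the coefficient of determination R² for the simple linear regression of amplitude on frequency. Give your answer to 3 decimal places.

n = 5, Σx = 159.4, Σy = 39.3, Σxy = 1303.36, Σx² = 5588.54, Σy² = 314.79
Sxx = Σx² − (Σx)²/n = 5588.54 − 5081.672 = 506.868
Sxy = Σxy − (Σx)(Σy)/n = 1303.36 − 1252.884 = 50.476
Syy = Σy² − (Σy)²/n = 314.79 − 308.898 = 5.892
R² = Sxy²/(Sxx·Syy) = (50.476)²/(506.868·5.892) = 0.853124

0.853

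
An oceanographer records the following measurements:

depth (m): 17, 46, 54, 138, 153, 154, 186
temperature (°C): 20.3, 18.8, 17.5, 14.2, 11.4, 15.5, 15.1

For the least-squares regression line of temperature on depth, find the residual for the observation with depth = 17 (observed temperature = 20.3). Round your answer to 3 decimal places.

0.753

n = 7, Σx = 748, Σy = 112.8, Σxy = 11054.3, Σx² = 106086
Sxx = Σx² − (Σx)²/n = 106086 − 79929.142857 = 26156.857143
Sxy = Σxy − (Σx)(Σy)/n = 11054.3 − 12053.485714 = -999.185714
b = Sxy/Sxx = -999.185714/26156.857143 = -0.038200
a = ȳ − b·x̄ = 16.114286 − (-0.038200)·106.857143 = 20.196203
ŷ(17) = 20.196203 + (-0.038200)·17 = 19.546807
residual = y − ŷ = 20.3 − 19.546807 = 0.753193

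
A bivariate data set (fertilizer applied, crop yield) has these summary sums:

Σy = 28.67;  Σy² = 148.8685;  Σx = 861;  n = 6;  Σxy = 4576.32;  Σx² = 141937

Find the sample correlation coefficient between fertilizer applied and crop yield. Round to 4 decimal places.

Sxx = Σx² − (Σx)²/n = 141937 − 123553.5 = 18383.5
Sxy = Σxy − (Σx)(Σy)/n = 4576.32 − 4114.145 = 462.175
Syy = Σy² − (Σy)²/n = 148.8685 − 136.994817 = 11.873683
r = Sxy/√(Sxx·Syy) = 462.175/√(218279.857558) = 462.175/467.204300 = 0.989235

0.9892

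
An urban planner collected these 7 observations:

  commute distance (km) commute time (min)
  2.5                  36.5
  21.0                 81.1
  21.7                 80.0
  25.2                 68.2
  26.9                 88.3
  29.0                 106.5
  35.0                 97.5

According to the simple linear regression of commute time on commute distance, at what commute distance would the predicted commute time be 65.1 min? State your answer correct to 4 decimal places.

n = 7, Σx = 161.3, Σy = 558.1, Σxy = 14125.26, Σx² = 4342.79
Sxx = Σx² − (Σx)²/n = 4342.79 − 3716.812857 = 625.977143
Sxy = Σxy − (Σx)(Σy)/n = 14125.26 − 12860.218571 = 1265.041429
b = Sxy/Sxx = 1265.041429/625.977143 = 2.020907
a = ȳ − b·x̄ = 79.728571 − 2.020907·23.042857 = 33.161106
Set a + b·x = 65.1: x = (65.1 − 33.161106) / 2.020907 = 15.804239

15.8042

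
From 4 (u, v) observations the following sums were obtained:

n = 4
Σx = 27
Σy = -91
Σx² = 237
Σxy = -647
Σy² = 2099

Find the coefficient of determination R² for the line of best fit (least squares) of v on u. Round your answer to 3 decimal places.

0.681

Sxx = Σx² − (Σx)²/n = 237 − 182.25 = 54.75
Sxy = Σxy − (Σx)(Σy)/n = -647 − (-614.25) = -32.75
Syy = Σy² − (Σy)²/n = 2099 − 2070.25 = 28.75
R² = Sxy²/(Sxx·Syy) = (-32.75)²/(54.75·28.75) = 0.681398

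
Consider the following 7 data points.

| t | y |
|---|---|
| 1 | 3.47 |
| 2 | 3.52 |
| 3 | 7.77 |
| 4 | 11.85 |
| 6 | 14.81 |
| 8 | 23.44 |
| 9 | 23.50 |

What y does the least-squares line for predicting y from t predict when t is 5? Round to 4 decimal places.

13.4092

n = 7, Σx = 33, Σy = 88.36, Σxy = 569.1, Σx² = 211
Sxx = Σx² − (Σx)²/n = 211 − 155.571429 = 55.428571
Sxy = Σxy − (Σx)(Σy)/n = 569.1 − 416.554286 = 152.545714
b = Sxy/Sxx = 152.545714/55.428571 = 2.752113
a = ȳ − b·x̄ = 12.622857 − 2.752113·4.714286 = -0.351392
ŷ(5) = a + b·5 = -0.351392 + 2.752113·5 = 13.409175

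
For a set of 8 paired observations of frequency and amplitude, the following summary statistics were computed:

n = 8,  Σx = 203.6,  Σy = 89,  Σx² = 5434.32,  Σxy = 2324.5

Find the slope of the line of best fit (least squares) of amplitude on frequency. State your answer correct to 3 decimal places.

Sxx = Σx² − (Σx)²/n = 5434.32 − 5181.62 = 252.7
Sxy = Σxy − (Σx)(Σy)/n = 2324.5 − 2265.05 = 59.45
b = Sxy/Sxx = 59.45/252.7 = 0.235259

0.235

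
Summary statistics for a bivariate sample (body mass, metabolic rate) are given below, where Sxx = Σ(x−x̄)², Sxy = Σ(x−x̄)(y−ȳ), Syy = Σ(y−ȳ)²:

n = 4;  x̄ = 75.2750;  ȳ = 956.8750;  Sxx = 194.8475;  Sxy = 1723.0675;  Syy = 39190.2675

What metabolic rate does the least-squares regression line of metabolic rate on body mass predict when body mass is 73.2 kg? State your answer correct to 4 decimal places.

938.5254

b = Sxy/Sxx = 1723.0675/194.8475 = 8.843159
a = ȳ − b·x̄ = 956.875 − 8.843159·75.275 = 291.206177
ŷ(73.2) = a + b·73.2 = 291.206177 + 8.843159·73.2 = 938.525444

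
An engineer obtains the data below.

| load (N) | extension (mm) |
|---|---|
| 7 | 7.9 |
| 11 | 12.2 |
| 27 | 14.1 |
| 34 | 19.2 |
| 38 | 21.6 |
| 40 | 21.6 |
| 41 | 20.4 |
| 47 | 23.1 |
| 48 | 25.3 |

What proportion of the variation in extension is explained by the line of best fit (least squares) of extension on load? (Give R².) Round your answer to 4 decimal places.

0.9467

n = 9, Σx = 293, Σy = 165.4, Σxy = 6044.3, Σx² = 11293, Σy² = 3301.68
Sxx = Σx² − (Σx)²/n = 11293 − 9538.777778 = 1754.222222
Sxy = Σxy − (Σx)(Σy)/n = 6044.3 − 5384.688889 = 659.611111
Syy = Σy² − (Σy)²/n = 3301.68 − 3039.684444 = 261.995556
R² = Sxy²/(Sxx·Syy) = (659.611111)²/(1754.222222·261.995556) = 0.946667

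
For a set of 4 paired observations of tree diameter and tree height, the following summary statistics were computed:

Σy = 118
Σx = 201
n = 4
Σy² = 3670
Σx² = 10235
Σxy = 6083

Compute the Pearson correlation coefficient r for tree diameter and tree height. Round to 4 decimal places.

Sxx = Σx² − (Σx)²/n = 10235 − 10100.25 = 134.75
Sxy = Σxy − (Σx)(Σy)/n = 6083 − 5929.5 = 153.5
Syy = Σy² − (Σy)²/n = 3670 − 3481 = 189
r = Sxy/√(Sxx·Syy) = 153.5/√(25467.75) = 153.5/159.586184 = 0.961863

0.9619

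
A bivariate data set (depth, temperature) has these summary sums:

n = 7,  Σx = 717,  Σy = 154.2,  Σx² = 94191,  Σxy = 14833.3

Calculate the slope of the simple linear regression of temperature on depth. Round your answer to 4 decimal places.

-0.0463

Sxx = Σx² − (Σx)²/n = 94191 − 73441.285714 = 20749.714286
Sxy = Σxy − (Σx)(Σy)/n = 14833.3 − 15794.485714 = -961.185714
b = Sxy/Sxx = -961.185714/20749.714286 = -0.046323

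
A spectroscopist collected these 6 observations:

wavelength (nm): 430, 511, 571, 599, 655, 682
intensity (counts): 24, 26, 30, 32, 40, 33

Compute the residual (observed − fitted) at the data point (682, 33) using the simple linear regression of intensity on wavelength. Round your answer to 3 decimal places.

n = 6, Σx = 3448, Σy = 185, Σxy = 108610, Σx² = 2025012
Sxx = Σx² − (Σx)²/n = 2025012 − 1981450.666667 = 43561.333333
Sxy = Σxy − (Σx)(Σy)/n = 108610 − 106313.333333 = 2296.666667
b = Sxy/Sxx = 2296.666667/43561.333333 = 0.052723
a = ȳ − b·x̄ = 30.833333 − 0.052723·574.666667 = 0.535414
ŷ(682) = 0.535414 + 0.052723·682 = 36.492226
residual = y − ŷ = 33 − 36.492226 = -3.492226

-3.492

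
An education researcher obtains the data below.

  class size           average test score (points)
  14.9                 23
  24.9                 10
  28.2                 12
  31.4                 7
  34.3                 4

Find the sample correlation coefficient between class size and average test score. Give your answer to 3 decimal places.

-0.967

n = 5, Σx = 133.7, Σy = 56, Σxy = 1287.1, Σx² = 3799.71, Σy² = 838
Sxx = Σx² − (Σx)²/n = 3799.71 − 3575.138 = 224.572
Sxy = Σxy − (Σx)(Σy)/n = 1287.1 − 1497.44 = -210.34
Syy = Σy² − (Σy)²/n = 838 − 627.2 = 210.8
r = Sxy/√(Sxx·Syy) = -210.34/√(47339.7776) = -210.34/217.577061 = -0.966738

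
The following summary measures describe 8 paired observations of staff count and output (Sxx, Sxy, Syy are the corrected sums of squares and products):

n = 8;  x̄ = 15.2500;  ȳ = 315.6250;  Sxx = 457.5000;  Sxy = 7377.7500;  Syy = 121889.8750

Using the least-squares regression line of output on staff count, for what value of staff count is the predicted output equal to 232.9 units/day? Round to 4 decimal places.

10.1202

b = Sxy/Sxx = 7377.75/457.5 = 16.126230
a = ȳ − b·x̄ = 315.625 − 16.126230·15.25 = 69.7
Set a + b·x = 232.9: x = (232.9 − 69.7) / 16.126230 = 10.120159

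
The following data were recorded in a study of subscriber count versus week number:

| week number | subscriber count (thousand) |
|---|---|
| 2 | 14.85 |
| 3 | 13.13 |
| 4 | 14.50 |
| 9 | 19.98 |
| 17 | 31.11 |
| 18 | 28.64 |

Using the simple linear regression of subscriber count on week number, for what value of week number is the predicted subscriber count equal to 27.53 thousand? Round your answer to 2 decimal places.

n = 6, Σx = 53, Σy = 122.21, Σxy = 1351.3, Σx² = 723
Sxx = Σx² − (Σx)²/n = 723 − 468.166667 = 254.833333
Sxy = Σxy − (Σx)(Σy)/n = 1351.3 − 1079.521667 = 271.778333
b = Sxy/Sxx = 271.778333/254.833333 = 1.066494
a = ȳ − b·x̄ = 20.368333 − 1.066494·8.833333 = 10.947632
Set a + b·x = 27.53: x = (27.53 − 10.947632) / 1.066494 = 15.548480

15.55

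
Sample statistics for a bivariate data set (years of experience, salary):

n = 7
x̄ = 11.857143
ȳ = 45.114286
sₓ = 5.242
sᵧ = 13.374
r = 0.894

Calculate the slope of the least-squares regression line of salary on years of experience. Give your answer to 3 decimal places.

2.281

b = r · sᵧ/sₓ = 0.894 · 13.374/5.242 = 2.280877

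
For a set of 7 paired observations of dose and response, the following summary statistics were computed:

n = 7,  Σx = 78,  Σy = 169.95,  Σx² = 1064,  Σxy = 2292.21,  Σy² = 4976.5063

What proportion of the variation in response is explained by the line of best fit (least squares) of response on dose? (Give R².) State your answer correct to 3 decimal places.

0.958

Sxx = Σx² − (Σx)²/n = 1064 − 869.142857 = 194.857143
Sxy = Σxy − (Σx)(Σy)/n = 2292.21 − 1893.728571 = 398.481429
Syy = Σy² − (Σy)²/n = 4976.5063 − 4126.143214 = 850.363086
R² = Sxy²/(Sxx·Syy) = (398.481429)²/(194.857143·850.363086) = 0.958287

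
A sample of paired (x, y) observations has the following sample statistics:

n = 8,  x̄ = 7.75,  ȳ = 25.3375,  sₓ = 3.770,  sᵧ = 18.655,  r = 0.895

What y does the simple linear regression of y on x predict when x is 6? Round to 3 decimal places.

b = r · sᵧ/sₓ = 0.895 · 18.655/3.77 = 4.428707
a = ȳ − b·x̄ = 25.3375 − 4.428707·7.75 = -8.984978
ŷ(6) = a + b·6 = -8.984978 + 4.428707·6 = 17.587263

17.587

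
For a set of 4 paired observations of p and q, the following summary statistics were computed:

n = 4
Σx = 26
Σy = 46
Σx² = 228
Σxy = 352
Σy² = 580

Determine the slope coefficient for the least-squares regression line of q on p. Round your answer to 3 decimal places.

Sxx = Σx² − (Σx)²/n = 228 − 169 = 59
Sxy = Σxy − (Σx)(Σy)/n = 352 − 299 = 53
b = Sxy/Sxx = 53/59 = 0.898305

0.898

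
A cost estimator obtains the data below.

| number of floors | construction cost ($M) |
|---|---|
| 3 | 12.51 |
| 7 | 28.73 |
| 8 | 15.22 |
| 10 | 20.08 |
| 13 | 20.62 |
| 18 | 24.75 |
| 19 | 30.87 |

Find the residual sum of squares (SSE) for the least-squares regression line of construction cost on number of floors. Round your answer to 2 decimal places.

150.90

n = 7, Σx = 78, Σy = 152.78, Σxy = 1861.29, Σx² = 1076, Σy² = 3607.4716
Sxx = Σx² − (Σx)²/n = 1076 − 869.142857 = 206.857143
Sxy = Σxy − (Σx)(Σy)/n = 1861.29 − 1702.405714 = 158.884286
Syy = Σy² − (Σy)²/n = 3607.4716 − 3334.532629 = 272.938971
b = Sxy/Sxx = 158.884286/206.857143 = 0.768087
SSE = Syy − b·Sxy = 272.938971 − 0.768087·158.884286 = 150.902014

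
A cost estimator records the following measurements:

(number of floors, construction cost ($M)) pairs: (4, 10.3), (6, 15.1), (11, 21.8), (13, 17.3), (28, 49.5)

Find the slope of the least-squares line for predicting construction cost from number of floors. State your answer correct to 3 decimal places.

n = 5, Σx = 62, Σy = 114, Σxy = 1982.5, Σx² = 1126
Sxx = Σx² − (Σx)²/n = 1126 − 768.8 = 357.2
Sxy = Σxy − (Σx)(Σy)/n = 1982.5 − 1413.6 = 568.9
b = Sxy/Sxx = 568.9/357.2 = 1.592665

1.593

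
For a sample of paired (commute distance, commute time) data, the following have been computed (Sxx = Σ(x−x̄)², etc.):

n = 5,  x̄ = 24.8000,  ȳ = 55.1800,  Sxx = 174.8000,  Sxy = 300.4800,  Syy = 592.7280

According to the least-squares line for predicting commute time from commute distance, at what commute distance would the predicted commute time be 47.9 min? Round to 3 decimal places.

20.565

b = Sxy/Sxx = 300.48/174.8 = 1.718993
a = ȳ − b·x̄ = 55.18 − 1.718993·24.8 = 12.548970
Set a + b·x = 47.9: x = (47.9 − 12.548970) / 1.718993 = 20.564963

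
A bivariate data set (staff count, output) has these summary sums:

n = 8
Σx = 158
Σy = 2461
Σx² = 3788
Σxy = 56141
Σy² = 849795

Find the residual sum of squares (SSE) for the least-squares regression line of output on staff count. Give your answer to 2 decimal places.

Sxx = Σx² − (Σx)²/n = 3788 − 3120.5 = 667.5
Sxy = Σxy − (Σx)(Σy)/n = 56141 − 48604.75 = 7536.25
Syy = Σy² − (Σy)²/n = 849795 − 757065.125 = 92729.875
b = Sxy/Sxx = 7536.25/667.5 = 11.290262
SSE = Syy − b·Sxy = 92729.875 − 11.290262·7536.25 = 7643.636704

7643.64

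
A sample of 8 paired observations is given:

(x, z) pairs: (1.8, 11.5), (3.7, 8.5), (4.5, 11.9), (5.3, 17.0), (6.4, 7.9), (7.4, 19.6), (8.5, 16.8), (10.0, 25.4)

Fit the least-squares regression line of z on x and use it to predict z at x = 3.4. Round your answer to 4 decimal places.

10.6177

n = 8, Σx = 47.6, Σy = 118.6, Σxy = 788.2, Σx² = 333.24
Sxx = Σx² − (Σx)²/n = 333.24 − 283.22 = 50.02
Sxy = Σxy − (Σx)(Σy)/n = 788.2 − 705.67 = 82.53
b = Sxy/Sxx = 82.53/50.02 = 1.649940
a = ȳ − b·x̄ = 14.825 − 1.649940·5.95 = 5.007857
ŷ(3.4) = a + b·3.4 = 5.007857 + 1.649940·3.4 = 10.617653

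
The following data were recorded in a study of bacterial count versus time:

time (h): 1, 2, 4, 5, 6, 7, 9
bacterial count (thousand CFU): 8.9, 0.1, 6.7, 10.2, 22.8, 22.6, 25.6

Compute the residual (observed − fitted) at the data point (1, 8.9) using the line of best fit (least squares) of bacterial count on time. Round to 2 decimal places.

n = 7, Σx = 34, Σy = 96.9, Σxy = 612.3, Σx² = 212
Sxx = Σx² − (Σx)²/n = 212 − 165.142857 = 46.857143
Sxy = Σxy − (Σx)(Σy)/n = 612.3 − 470.657143 = 141.642857
b = Sxy/Sxx = 141.642857/46.857143 = 3.022866
a = ȳ − b·x̄ = 13.842857 − 3.022866·4.857143 = -0.839634
ŷ(1) = -0.839634 + 3.022866·1 = 2.183232
residual = y − ŷ = 8.9 − 2.183232 = 6.716768

6.72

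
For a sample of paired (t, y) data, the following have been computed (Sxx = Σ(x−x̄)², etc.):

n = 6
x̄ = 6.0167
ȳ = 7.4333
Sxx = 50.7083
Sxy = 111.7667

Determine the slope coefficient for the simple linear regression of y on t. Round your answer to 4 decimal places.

2.2041

b = Sxy/Sxx = 111.7667/50.7083 = 2.204111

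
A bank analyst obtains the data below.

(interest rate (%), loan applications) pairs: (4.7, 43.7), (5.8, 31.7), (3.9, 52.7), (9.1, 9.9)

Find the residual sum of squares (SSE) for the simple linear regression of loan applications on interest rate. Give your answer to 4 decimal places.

n = 4, Σx = 23.5, Σy = 138, Σxy = 684.87, Σx² = 153.75, Σy² = 5789.88
Sxx = Σx² − (Σx)²/n = 153.75 − 138.0625 = 15.6875
Sxy = Σxy − (Σx)(Σy)/n = 684.87 − 810.75 = -125.88
Syy = Σy² − (Σy)²/n = 5789.88 − 4761 = 1028.88
b = Sxy/Sxx = -125.88/15.6875 = -8.024223
SSE = Syy − b·Sxy = 1028.88 − (-8.024223)·(-125.88) = 18.790795

18.7908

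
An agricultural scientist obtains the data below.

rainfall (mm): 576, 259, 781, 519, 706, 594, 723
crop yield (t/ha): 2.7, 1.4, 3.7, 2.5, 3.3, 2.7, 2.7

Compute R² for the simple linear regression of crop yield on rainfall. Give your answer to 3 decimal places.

0.882

n = 7, Σx = 4158, Σy = 19, Σxy = 11990.7, Σx² = 2652180, Σy² = 54.66
Sxx = Σx² − (Σx)²/n = 2652180 − 2469852 = 182328
Sxy = Σxy − (Σx)(Σy)/n = 11990.7 − 11286 = 704.7
Syy = Σy² − (Σy)²/n = 54.66 − 51.571429 = 3.088571
R² = Sxy²/(Sxx·Syy) = (704.7)²/(182328·3.088571) = 0.881856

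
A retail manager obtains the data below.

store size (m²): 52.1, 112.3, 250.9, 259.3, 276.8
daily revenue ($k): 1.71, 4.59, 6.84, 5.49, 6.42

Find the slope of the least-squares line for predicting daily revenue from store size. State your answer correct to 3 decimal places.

0.018

n = 5, Σx = 951.4, Σy = 25.05, Σxy = 5521.317, Σx² = 222131.24
Sxx = Σx² − (Σx)²/n = 222131.24 − 181032.392 = 41098.848
Sxy = Σxy − (Σx)(Σy)/n = 5521.317 − 4766.514 = 754.803
b = Sxy/Sxx = 754.803/41098.848 = 0.018366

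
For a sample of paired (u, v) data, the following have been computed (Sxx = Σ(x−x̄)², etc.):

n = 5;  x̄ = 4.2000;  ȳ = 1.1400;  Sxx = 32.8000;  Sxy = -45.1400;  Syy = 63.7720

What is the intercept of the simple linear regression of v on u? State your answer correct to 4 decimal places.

b = Sxy/Sxx = -45.14/32.8 = -1.376220
a = ȳ − b·x̄ = 1.14 − (-1.376220)·4.2 = 6.920122

6.9201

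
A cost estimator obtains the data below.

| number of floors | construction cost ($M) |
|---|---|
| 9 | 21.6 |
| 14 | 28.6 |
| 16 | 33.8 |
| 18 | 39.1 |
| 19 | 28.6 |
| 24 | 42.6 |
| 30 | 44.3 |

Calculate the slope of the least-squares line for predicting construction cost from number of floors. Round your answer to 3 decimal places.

n = 7, Σx = 130, Σy = 238.6, Σxy = 4734.2, Σx² = 2694
Sxx = Σx² − (Σx)²/n = 2694 − 2414.285714 = 279.714286
Sxy = Σxy − (Σx)(Σy)/n = 4734.2 − 4431.142857 = 303.057143
b = Sxy/Sxx = 303.057143/279.714286 = 1.083453

1.083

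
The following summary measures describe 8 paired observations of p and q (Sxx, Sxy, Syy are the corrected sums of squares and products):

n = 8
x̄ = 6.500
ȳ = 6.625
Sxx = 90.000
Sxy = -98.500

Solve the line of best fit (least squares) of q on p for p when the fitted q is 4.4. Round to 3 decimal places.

8.533

b = Sxy/Sxx = -98.5/90 = -1.094444
a = ȳ − b·x̄ = 6.625 − (-1.094444)·6.5 = 13.738889
Set a + b·x = 4.4: x = (4.4 − 13.738889) / (-1.094444) = 8.532995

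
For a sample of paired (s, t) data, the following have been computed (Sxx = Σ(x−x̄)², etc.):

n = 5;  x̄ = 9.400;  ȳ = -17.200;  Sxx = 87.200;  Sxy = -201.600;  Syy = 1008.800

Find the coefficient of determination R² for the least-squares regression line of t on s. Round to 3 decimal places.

R² = Sxy²/(Sxx·Syy) = (-201.6)²/(87.2·1008.8) = 0.462019

0.462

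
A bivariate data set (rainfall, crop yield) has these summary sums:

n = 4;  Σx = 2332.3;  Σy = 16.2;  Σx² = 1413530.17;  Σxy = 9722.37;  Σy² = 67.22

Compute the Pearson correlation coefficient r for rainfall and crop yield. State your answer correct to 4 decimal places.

0.9412

Sxx = Σx² − (Σx)²/n = 1413530.17 − 1359905.8225 = 53624.3475
Sxy = Σxy − (Σx)(Σy)/n = 9722.37 − 9445.815 = 276.555
Syy = Σy² − (Σy)²/n = 67.22 − 65.61 = 1.61
r = Sxy/√(Sxx·Syy) = 276.555/√(86335.199475) = 276.555/293.828521 = 0.941212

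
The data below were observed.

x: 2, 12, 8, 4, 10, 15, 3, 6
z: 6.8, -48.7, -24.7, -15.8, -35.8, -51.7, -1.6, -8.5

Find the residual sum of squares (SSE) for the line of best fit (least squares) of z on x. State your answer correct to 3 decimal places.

215.738

n = 8, Σx = 60, Σy = -180, Σxy = -2020.9, Σx² = 598, Σy² = 7307
Sxx = Σx² − (Σx)²/n = 598 − 450 = 148
Sxy = Σxy − (Σx)(Σy)/n = -2020.9 − (-1350) = -670.9
Syy = Σy² − (Σy)²/n = 7307 − 4050 = 3257
b = Sxy/Sxx = -670.9/148 = -4.533108
SSE = Syy − b·Sxy = 3257 − (-4.533108)·(-670.9) = 215.737770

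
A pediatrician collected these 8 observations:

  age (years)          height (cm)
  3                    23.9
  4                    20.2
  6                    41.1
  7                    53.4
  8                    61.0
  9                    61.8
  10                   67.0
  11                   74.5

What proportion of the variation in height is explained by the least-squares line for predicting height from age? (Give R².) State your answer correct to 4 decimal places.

0.9538

n = 8, Σx = 58, Σy = 402.9, Σxy = 3306.6, Σx² = 476, Σy² = 23099.51
Sxx = Σx² − (Σx)²/n = 476 − 420.5 = 55.5
Sxy = Σxy − (Σx)(Σy)/n = 3306.6 − 2921.025 = 385.575
Syy = Σy² − (Σy)²/n = 23099.51 − 20291.05125 = 2808.45875
R² = Sxy²/(Sxx·Syy) = (385.575)²/(55.5·2808.45875) = 0.953799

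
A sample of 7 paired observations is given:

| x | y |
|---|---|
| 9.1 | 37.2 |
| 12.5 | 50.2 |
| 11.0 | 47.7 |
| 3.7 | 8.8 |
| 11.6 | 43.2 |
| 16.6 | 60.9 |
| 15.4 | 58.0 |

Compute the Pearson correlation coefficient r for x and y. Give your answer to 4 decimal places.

n = 7, Σx = 79.9, Σy = 306, Σxy = 3928.54, Σx² = 1021.03, Σy² = 15195.66
Sxx = Σx² − (Σx)²/n = 1021.03 − 912.001429 = 109.028571
Sxy = Σxy − (Σx)(Σy)/n = 3928.54 − 3492.771429 = 435.768571
Syy = Σy² − (Σy)²/n = 15195.66 − 13376.571429 = 1819.088571
r = Sxy/√(Sxx·Syy) = 435.768571/√(198332.628245) = 435.768571/445.345516 = 0.978495

0.9785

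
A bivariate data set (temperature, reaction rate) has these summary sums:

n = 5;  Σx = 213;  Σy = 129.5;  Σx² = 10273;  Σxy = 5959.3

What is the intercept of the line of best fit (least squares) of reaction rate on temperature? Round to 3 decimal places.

10.177

Sxx = Σx² − (Σx)²/n = 10273 − 9073.8 = 1199.2
Sxy = Σxy − (Σx)(Σy)/n = 5959.3 − 5516.7 = 442.6
b = Sxy/Sxx = 442.6/1199.2 = 0.369079
a = ȳ − b·x̄ = 25.9 − 0.369079·42.6 = 10.177218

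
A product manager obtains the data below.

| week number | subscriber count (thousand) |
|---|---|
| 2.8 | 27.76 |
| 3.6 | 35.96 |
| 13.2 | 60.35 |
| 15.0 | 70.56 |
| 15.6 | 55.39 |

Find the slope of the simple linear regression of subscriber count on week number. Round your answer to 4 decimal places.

n = 5, Σx = 50.2, Σy = 250.02, Σxy = 2926.288, Σx² = 663.4
Sxx = Σx² − (Σx)²/n = 663.4 − 504.008 = 159.392
Sxy = Σxy − (Σx)(Σy)/n = 2926.288 − 2510.2008 = 416.0872
b = Sxy/Sxx = 416.0872/159.392 = 2.610465

2.6105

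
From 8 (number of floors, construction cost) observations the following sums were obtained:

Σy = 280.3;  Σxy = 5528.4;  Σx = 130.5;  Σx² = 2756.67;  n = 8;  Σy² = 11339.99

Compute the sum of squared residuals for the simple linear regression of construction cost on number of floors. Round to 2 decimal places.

Sxx = Σx² − (Σx)²/n = 2756.67 − 2128.78125 = 627.88875
Sxy = Σxy − (Σx)(Σy)/n = 5528.4 − 4572.39375 = 956.00625
Syy = Σy² − (Σy)²/n = 11339.99 − 9821.01125 = 1518.97875
b = Sxy/Sxx = 956.00625/627.88875 = 1.522573
SSE = Syy − b·Sxy = 1518.97875 − 1.522573·956.00625 = 63.389762

63.39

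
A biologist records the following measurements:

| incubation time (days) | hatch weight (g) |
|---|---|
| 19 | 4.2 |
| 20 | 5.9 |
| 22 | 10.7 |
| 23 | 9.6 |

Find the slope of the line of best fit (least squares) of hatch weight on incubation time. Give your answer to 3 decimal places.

n = 4, Σx = 84, Σy = 30.4, Σxy = 654, Σx² = 1774
Sxx = Σx² − (Σx)²/n = 1774 − 1764 = 10
Sxy = Σxy − (Σx)(Σy)/n = 654 − 638.4 = 15.6
b = Sxy/Sxx = 15.6/10 = 1.56

1.560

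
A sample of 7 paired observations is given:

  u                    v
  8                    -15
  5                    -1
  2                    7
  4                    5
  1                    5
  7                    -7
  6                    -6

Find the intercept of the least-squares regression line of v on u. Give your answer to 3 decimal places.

n = 7, Σx = 33, Σy = -12, Σxy = -171, Σx² = 195
Sxx = Σx² − (Σx)²/n = 195 − 155.571429 = 39.428571
Sxy = Σxy − (Σx)(Σy)/n = -171 − (-56.571429) = -114.428571
b = Sxy/Sxx = -114.428571/39.428571 = -2.902174
a = ȳ − b·x̄ = -1.714286 − (-2.902174)·4.714286 = 11.967391

11.967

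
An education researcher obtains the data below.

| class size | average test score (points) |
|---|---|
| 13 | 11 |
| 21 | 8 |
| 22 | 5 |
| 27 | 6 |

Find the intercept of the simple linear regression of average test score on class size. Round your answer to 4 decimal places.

n = 4, Σx = 83, Σy = 30, Σxy = 583, Σx² = 1823
Sxx = Σx² − (Σx)²/n = 1823 − 1722.25 = 100.75
Sxy = Σxy − (Σx)(Σy)/n = 583 − 622.5 = -39.5
b = Sxy/Sxx = -39.5/100.75 = -0.392060
a = ȳ − b·x̄ = 7.5 − (-0.392060)·20.75 = 15.635236

15.6352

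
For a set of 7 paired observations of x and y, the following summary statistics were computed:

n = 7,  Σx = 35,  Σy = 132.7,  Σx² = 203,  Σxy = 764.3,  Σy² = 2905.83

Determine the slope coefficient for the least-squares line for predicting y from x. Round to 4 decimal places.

3.6000

Sxx = Σx² − (Σx)²/n = 203 − 175 = 28
Sxy = Σxy − (Σx)(Σy)/n = 764.3 − 663.5 = 100.8
b = Sxy/Sxx = 100.8/28 = 3.6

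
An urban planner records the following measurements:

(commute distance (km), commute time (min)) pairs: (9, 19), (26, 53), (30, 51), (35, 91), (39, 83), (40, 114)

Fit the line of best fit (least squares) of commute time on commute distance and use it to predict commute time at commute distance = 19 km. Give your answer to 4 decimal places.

39.0890

n = 6, Σx = 179, Σy = 411, Σxy = 14061, Σx² = 6003
Sxx = Σx² − (Σx)²/n = 6003 − 5340.166667 = 662.833333
Sxy = Σxy − (Σx)(Σy)/n = 14061 − 12261.5 = 1799.5
b = Sxy/Sxx = 1799.5/662.833333 = 2.714860
a = ȳ − b·x̄ = 68.5 − 2.714860·29.833333 = -12.493337
ŷ(19) = a + b·19 = -12.493337 + 2.714860·19 = 39.089012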